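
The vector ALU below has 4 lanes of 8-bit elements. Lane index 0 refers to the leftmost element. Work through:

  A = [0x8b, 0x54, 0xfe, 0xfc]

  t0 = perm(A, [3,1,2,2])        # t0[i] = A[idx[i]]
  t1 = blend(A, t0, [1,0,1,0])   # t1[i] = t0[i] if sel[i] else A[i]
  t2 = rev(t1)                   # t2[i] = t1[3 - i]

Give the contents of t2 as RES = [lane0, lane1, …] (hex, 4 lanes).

→ t0 |fc|54|fe|fe|
→ t1 |fc|54|fe|fc|
→ t2 |fc|fe|54|fc|

RES = [ 0xfc  0xfe  0x54  0xfc ]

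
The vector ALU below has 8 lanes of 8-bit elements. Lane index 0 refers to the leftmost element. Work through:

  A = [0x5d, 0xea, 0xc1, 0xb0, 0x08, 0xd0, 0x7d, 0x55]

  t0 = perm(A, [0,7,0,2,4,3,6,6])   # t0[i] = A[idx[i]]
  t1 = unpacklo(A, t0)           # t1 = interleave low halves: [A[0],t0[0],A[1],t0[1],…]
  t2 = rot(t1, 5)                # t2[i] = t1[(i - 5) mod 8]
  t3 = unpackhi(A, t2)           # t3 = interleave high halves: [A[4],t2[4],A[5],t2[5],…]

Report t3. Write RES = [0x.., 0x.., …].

RES = [ 0x08  0xc1  0xd0  0x5d  0x7d  0x5d  0x55  0xea ]

→ t0 |5d|55|5d|c1|08|b0|7d|7d|
→ t1 |5d|5d|ea|55|c1|5d|b0|c1|
→ t2 |55|c1|5d|b0|c1|5d|5d|ea|
→ t3 |08|c1|d0|5d|7d|5d|55|ea|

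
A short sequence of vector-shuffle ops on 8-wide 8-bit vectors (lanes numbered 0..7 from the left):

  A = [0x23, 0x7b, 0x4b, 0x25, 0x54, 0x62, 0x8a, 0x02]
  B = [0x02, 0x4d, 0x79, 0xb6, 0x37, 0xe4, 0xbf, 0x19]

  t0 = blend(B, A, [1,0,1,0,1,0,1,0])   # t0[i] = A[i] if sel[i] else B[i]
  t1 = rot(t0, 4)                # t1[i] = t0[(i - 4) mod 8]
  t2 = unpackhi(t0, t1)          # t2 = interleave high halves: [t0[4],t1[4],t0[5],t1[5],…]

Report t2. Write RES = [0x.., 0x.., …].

→ t0 |23|4d|4b|b6|54|e4|8a|19|
→ t1 |54|e4|8a|19|23|4d|4b|b6|
→ t2 |54|23|e4|4d|8a|4b|19|b6|

RES = [ 0x54  0x23  0xe4  0x4d  0x8a  0x4b  0x19  0xb6 ]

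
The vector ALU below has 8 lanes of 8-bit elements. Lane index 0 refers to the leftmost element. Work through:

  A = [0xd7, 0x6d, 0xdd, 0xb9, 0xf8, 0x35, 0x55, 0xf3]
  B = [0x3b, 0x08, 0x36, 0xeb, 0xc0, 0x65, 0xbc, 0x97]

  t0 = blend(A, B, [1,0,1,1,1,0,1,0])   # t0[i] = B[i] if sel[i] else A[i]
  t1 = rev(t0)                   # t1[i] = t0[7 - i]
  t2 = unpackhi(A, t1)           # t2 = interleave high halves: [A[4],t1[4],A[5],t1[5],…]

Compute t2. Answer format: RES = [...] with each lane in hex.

RES = [0xf8, 0xeb, 0x35, 0x36, 0x55, 0x6d, 0xf3, 0x3b]

→ t0 |3b|6d|36|eb|c0|35|bc|f3|
→ t1 |f3|bc|35|c0|eb|36|6d|3b|
→ t2 |f8|eb|35|36|55|6d|f3|3b|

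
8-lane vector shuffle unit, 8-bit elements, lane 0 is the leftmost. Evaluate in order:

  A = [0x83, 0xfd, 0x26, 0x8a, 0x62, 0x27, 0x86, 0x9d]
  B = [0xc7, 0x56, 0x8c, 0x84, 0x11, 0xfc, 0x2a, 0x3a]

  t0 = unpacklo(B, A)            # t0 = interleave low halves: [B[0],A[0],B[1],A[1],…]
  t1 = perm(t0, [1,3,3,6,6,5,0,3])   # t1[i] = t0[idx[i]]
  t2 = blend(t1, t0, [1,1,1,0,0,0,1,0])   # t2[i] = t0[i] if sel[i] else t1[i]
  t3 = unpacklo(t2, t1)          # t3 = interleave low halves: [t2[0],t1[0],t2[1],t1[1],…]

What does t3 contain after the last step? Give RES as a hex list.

RES = [0xc7, 0x83, 0x83, 0xfd, 0x56, 0xfd, 0x84, 0x84]

  t0: c7 83 56 fd 8c 26 84 8a
  t1: 83 fd fd 84 84 26 c7 fd
  t2: c7 83 56 84 84 26 84 fd
  t3: c7 83 83 fd 56 fd 84 84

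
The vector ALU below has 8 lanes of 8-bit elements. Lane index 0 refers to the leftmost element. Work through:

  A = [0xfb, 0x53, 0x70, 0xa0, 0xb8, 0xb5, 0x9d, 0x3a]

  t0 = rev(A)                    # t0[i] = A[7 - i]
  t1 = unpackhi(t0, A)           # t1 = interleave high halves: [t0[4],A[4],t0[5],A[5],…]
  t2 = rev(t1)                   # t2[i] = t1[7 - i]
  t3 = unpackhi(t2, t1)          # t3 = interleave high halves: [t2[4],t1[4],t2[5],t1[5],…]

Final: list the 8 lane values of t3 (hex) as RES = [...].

t0 = [0x3a, 0x9d, 0xb5, 0xb8, 0xa0, 0x70, 0x53, 0xfb]
t1 = [0xa0, 0xb8, 0x70, 0xb5, 0x53, 0x9d, 0xfb, 0x3a]
t2 = [0x3a, 0xfb, 0x9d, 0x53, 0xb5, 0x70, 0xb8, 0xa0]
t3 = [0xb5, 0x53, 0x70, 0x9d, 0xb8, 0xfb, 0xa0, 0x3a]

RES = [0xb5, 0x53, 0x70, 0x9d, 0xb8, 0xfb, 0xa0, 0x3a]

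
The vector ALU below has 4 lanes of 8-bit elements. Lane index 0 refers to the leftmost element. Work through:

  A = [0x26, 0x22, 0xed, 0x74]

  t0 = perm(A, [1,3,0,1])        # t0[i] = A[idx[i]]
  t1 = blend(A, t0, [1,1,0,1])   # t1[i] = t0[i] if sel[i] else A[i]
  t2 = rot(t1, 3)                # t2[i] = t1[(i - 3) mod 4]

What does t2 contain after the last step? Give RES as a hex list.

RES = [0x74, 0xed, 0x22, 0x22]

t0 = [0x22, 0x74, 0x26, 0x22]
t1 = [0x22, 0x74, 0xed, 0x22]
t2 = [0x74, 0xed, 0x22, 0x22]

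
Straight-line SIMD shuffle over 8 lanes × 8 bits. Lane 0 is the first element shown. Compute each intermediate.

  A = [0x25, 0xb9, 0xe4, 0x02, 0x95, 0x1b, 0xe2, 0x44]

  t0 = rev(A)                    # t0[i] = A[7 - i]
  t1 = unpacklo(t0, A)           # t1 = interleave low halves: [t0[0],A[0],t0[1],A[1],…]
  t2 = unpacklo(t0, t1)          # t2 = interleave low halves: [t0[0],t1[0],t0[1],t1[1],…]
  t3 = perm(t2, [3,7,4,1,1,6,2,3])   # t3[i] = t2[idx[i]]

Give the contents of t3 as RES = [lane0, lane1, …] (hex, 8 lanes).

RES = [ 0x25  0xb9  0x1b  0x44  0x44  0x95  0xe2  0x25 ]

t0 = [0x44, 0xe2, 0x1b, 0x95, 0x02, 0xe4, 0xb9, 0x25]
t1 = [0x44, 0x25, 0xe2, 0xb9, 0x1b, 0xe4, 0x95, 0x02]
t2 = [0x44, 0x44, 0xe2, 0x25, 0x1b, 0xe2, 0x95, 0xb9]
t3 = [0x25, 0xb9, 0x1b, 0x44, 0x44, 0x95, 0xe2, 0x25]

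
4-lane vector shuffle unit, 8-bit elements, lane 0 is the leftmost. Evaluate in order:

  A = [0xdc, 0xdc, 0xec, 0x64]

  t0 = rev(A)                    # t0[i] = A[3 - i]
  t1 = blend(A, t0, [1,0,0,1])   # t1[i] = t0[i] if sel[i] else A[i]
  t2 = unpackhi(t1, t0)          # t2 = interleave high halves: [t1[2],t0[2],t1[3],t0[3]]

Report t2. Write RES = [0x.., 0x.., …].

RES = [ 0xec  0xdc  0xdc  0xdc ]

→ t0 |64|ec|dc|dc|
→ t1 |64|dc|ec|dc|
→ t2 |ec|dc|dc|dc|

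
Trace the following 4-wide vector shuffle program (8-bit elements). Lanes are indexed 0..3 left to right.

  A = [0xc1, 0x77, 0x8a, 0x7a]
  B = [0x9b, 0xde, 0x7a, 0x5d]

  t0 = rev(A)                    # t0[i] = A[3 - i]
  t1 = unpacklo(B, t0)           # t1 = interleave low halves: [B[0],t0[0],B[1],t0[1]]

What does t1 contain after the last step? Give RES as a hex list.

  t0: 7a 8a 77 c1
  t1: 9b 7a de 8a

RES = [ 0x9b  0x7a  0xde  0x8a ]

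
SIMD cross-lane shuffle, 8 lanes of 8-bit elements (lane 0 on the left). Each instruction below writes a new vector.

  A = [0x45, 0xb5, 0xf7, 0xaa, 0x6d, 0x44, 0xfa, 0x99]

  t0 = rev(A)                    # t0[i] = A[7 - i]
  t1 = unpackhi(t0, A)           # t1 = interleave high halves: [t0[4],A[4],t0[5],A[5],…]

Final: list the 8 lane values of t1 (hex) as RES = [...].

t0 = [0x99, 0xfa, 0x44, 0x6d, 0xaa, 0xf7, 0xb5, 0x45]
t1 = [0xaa, 0x6d, 0xf7, 0x44, 0xb5, 0xfa, 0x45, 0x99]

RES = [ 0xaa  0x6d  0xf7  0x44  0xb5  0xfa  0x45  0x99 ]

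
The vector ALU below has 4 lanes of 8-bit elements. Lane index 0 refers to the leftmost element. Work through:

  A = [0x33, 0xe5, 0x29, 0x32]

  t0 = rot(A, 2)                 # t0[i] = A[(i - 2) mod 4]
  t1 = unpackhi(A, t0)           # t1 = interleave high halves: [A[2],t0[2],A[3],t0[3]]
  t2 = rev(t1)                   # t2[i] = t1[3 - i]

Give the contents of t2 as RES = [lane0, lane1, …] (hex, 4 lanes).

RES = [ 0xe5  0x32  0x33  0x29 ]

→ t0 |29|32|33|e5|
→ t1 |29|33|32|e5|
→ t2 |e5|32|33|29|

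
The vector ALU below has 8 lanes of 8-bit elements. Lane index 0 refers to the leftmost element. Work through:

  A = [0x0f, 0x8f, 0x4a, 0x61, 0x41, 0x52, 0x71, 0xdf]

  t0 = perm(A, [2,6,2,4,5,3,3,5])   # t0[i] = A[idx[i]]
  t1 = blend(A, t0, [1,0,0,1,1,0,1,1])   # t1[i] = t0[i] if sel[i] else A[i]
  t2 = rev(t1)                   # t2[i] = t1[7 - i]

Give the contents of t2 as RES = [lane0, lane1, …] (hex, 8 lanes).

t0 = [0x4a, 0x71, 0x4a, 0x41, 0x52, 0x61, 0x61, 0x52]
t1 = [0x4a, 0x8f, 0x4a, 0x41, 0x52, 0x52, 0x61, 0x52]
t2 = [0x52, 0x61, 0x52, 0x52, 0x41, 0x4a, 0x8f, 0x4a]

RES = [0x52, 0x61, 0x52, 0x52, 0x41, 0x4a, 0x8f, 0x4a]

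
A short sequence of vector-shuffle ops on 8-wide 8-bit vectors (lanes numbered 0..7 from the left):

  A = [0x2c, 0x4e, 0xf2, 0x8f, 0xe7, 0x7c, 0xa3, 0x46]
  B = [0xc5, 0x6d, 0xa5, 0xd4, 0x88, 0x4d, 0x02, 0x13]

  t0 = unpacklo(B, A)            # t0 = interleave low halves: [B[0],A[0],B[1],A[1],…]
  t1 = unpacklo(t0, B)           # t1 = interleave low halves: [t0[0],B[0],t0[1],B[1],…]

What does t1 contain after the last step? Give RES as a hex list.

RES = [ 0xc5  0xc5  0x2c  0x6d  0x6d  0xa5  0x4e  0xd4 ]

t0 = [0xc5, 0x2c, 0x6d, 0x4e, 0xa5, 0xf2, 0xd4, 0x8f]
t1 = [0xc5, 0xc5, 0x2c, 0x6d, 0x6d, 0xa5, 0x4e, 0xd4]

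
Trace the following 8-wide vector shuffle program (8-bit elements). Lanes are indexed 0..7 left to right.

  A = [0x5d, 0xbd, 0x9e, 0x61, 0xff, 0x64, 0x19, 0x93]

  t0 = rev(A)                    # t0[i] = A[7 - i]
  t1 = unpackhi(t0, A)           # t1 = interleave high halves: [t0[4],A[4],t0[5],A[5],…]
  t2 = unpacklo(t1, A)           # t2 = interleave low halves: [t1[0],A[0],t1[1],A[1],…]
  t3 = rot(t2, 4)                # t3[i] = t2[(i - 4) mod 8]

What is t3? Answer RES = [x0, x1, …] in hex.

→ t0 |93|19|64|ff|61|9e|bd|5d|
→ t1 |61|ff|9e|64|bd|19|5d|93|
→ t2 |61|5d|ff|bd|9e|9e|64|61|
→ t3 |9e|9e|64|61|61|5d|ff|bd|

RES = [ 0x9e  0x9e  0x64  0x61  0x61  0x5d  0xff  0xbd ]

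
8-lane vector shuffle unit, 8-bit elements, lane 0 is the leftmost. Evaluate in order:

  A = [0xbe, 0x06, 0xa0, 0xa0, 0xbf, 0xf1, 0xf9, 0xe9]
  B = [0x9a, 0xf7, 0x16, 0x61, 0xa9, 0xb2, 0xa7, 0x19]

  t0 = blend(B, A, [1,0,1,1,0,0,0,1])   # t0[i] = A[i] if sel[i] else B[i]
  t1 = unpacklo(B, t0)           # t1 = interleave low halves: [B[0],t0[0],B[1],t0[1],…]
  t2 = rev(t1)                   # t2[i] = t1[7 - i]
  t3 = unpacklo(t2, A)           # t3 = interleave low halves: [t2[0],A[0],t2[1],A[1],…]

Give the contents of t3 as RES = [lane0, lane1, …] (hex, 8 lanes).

RES = [0xa0, 0xbe, 0x61, 0x06, 0xa0, 0xa0, 0x16, 0xa0]

  t0: be f7 a0 a0 a9 b2 a7 e9
  t1: 9a be f7 f7 16 a0 61 a0
  t2: a0 61 a0 16 f7 f7 be 9a
  t3: a0 be 61 06 a0 a0 16 a0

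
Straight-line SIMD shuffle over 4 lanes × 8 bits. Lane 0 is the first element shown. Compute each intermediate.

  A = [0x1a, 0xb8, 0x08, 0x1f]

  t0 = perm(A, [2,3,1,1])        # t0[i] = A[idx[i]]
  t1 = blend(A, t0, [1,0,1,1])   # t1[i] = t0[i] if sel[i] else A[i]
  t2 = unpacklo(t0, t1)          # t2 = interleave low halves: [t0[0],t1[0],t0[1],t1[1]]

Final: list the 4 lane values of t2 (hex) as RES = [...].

RES = [0x08, 0x08, 0x1f, 0xb8]

  t0: 08 1f b8 b8
  t1: 08 b8 b8 b8
  t2: 08 08 1f b8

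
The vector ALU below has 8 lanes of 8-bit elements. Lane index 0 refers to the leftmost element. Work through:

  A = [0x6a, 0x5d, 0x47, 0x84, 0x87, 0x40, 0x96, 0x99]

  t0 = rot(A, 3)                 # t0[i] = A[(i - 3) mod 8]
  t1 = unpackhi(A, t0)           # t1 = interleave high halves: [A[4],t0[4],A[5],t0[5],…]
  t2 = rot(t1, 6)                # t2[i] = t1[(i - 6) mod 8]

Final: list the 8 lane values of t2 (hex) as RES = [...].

RES = [ 0x40  0x47  0x96  0x84  0x99  0x87  0x87  0x5d ]

t0 = [0x40, 0x96, 0x99, 0x6a, 0x5d, 0x47, 0x84, 0x87]
t1 = [0x87, 0x5d, 0x40, 0x47, 0x96, 0x84, 0x99, 0x87]
t2 = [0x40, 0x47, 0x96, 0x84, 0x99, 0x87, 0x87, 0x5d]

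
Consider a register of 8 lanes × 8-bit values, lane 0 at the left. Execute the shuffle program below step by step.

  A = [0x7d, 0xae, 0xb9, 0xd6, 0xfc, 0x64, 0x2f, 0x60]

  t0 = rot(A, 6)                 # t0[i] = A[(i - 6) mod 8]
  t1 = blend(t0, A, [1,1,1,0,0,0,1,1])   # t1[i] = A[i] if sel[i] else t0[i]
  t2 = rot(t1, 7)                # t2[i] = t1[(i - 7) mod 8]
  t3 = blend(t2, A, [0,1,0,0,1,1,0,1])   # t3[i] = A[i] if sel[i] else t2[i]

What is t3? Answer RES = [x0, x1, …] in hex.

RES = [ 0xae  0xae  0x64  0x2f  0xfc  0x64  0x60  0x60 ]

→ t0 |b9|d6|fc|64|2f|60|7d|ae|
→ t1 |7d|ae|b9|64|2f|60|2f|60|
→ t2 |ae|b9|64|2f|60|2f|60|7d|
→ t3 |ae|ae|64|2f|fc|64|60|60|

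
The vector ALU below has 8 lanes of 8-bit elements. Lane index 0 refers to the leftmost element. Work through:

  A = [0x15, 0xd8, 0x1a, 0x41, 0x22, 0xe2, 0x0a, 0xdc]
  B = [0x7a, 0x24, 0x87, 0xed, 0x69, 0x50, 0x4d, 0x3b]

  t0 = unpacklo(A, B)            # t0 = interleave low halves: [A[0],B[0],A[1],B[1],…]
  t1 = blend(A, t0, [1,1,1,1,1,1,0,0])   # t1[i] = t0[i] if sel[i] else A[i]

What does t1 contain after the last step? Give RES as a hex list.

RES = [0x15, 0x7a, 0xd8, 0x24, 0x1a, 0x87, 0x0a, 0xdc]

  t0: 15 7a d8 24 1a 87 41 ed
  t1: 15 7a d8 24 1a 87 0a dc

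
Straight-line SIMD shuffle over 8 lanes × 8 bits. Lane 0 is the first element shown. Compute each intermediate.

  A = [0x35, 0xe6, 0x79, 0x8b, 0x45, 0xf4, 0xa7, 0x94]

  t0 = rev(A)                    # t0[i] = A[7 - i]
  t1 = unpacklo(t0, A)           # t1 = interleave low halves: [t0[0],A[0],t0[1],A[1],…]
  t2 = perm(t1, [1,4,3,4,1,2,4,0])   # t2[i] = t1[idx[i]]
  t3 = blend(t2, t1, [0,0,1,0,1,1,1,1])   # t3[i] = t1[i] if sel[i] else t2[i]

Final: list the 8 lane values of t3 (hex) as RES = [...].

RES = [0x35, 0xf4, 0xa7, 0xf4, 0xf4, 0x79, 0x45, 0x8b]

t0 = [0x94, 0xa7, 0xf4, 0x45, 0x8b, 0x79, 0xe6, 0x35]
t1 = [0x94, 0x35, 0xa7, 0xe6, 0xf4, 0x79, 0x45, 0x8b]
t2 = [0x35, 0xf4, 0xe6, 0xf4, 0x35, 0xa7, 0xf4, 0x94]
t3 = [0x35, 0xf4, 0xa7, 0xf4, 0xf4, 0x79, 0x45, 0x8b]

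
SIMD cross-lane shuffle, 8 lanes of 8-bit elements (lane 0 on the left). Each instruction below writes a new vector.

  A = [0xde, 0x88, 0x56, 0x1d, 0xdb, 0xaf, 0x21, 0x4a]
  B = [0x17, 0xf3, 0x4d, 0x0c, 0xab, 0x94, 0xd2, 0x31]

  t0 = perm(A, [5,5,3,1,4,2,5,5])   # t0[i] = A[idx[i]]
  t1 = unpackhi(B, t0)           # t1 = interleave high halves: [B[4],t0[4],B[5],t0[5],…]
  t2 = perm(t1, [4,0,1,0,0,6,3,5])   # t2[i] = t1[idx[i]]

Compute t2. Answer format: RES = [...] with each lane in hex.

  t0: af af 1d 88 db 56 af af
  t1: ab db 94 56 d2 af 31 af
  t2: d2 ab db ab ab 31 56 af

RES = [ 0xd2  0xab  0xdb  0xab  0xab  0x31  0x56  0xaf ]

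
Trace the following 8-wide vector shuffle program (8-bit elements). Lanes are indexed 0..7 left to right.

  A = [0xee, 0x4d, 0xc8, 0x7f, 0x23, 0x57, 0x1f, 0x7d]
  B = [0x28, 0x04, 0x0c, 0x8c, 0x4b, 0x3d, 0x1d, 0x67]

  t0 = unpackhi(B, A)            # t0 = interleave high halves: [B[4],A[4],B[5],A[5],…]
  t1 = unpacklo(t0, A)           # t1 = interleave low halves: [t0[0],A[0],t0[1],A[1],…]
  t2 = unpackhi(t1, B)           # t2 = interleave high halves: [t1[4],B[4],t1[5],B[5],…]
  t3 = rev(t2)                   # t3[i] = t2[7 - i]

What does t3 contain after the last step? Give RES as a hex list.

t0 = [0x4b, 0x23, 0x3d, 0x57, 0x1d, 0x1f, 0x67, 0x7d]
t1 = [0x4b, 0xee, 0x23, 0x4d, 0x3d, 0xc8, 0x57, 0x7f]
t2 = [0x3d, 0x4b, 0xc8, 0x3d, 0x57, 0x1d, 0x7f, 0x67]
t3 = [0x67, 0x7f, 0x1d, 0x57, 0x3d, 0xc8, 0x4b, 0x3d]

RES = [ 0x67  0x7f  0x1d  0x57  0x3d  0xc8  0x4b  0x3d ]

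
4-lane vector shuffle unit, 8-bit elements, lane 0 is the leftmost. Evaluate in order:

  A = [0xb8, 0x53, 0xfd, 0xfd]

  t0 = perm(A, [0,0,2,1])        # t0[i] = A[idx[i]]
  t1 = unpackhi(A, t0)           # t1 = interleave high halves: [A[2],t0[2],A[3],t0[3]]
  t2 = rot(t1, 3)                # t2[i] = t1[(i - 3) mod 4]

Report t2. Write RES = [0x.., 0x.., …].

  t0: b8 b8 fd 53
  t1: fd fd fd 53
  t2: fd fd 53 fd

RES = [0xfd, 0xfd, 0x53, 0xfd]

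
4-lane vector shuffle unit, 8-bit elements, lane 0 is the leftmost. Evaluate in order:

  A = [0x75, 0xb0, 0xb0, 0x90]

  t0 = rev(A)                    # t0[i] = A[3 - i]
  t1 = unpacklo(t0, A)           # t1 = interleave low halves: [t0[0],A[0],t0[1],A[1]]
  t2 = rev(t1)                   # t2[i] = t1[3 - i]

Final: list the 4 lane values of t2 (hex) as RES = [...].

t0 = [0x90, 0xb0, 0xb0, 0x75]
t1 = [0x90, 0x75, 0xb0, 0xb0]
t2 = [0xb0, 0xb0, 0x75, 0x90]

RES = [0xb0, 0xb0, 0x75, 0x90]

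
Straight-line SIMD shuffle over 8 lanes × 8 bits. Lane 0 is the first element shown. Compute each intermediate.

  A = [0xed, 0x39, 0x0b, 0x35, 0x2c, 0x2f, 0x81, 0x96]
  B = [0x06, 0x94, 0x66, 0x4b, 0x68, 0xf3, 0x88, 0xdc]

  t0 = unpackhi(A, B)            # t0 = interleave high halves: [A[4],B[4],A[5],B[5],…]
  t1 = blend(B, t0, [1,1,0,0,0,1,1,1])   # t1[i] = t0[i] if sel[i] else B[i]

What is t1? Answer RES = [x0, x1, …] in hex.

→ t0 |2c|68|2f|f3|81|88|96|dc|
→ t1 |2c|68|66|4b|68|88|96|dc|

RES = [0x2c, 0x68, 0x66, 0x4b, 0x68, 0x88, 0x96, 0xdc]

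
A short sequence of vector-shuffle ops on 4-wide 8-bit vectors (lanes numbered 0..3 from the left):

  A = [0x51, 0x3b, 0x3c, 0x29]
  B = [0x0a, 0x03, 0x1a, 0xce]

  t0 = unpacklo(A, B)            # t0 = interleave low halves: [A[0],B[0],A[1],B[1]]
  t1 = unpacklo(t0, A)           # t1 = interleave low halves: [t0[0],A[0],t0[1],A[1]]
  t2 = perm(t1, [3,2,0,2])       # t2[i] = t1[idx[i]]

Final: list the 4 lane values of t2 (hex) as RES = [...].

RES = [ 0x3b  0x0a  0x51  0x0a ]

  t0: 51 0a 3b 03
  t1: 51 51 0a 3b
  t2: 3b 0a 51 0a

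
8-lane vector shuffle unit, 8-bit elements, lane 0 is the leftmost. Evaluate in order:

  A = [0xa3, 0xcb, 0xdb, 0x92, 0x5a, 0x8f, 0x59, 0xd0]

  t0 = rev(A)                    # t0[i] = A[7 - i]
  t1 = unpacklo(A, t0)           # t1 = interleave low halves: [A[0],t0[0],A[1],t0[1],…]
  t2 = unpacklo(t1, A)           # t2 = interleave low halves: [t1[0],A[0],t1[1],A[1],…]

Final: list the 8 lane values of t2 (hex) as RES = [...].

t0 = [0xd0, 0x59, 0x8f, 0x5a, 0x92, 0xdb, 0xcb, 0xa3]
t1 = [0xa3, 0xd0, 0xcb, 0x59, 0xdb, 0x8f, 0x92, 0x5a]
t2 = [0xa3, 0xa3, 0xd0, 0xcb, 0xcb, 0xdb, 0x59, 0x92]

RES = [ 0xa3  0xa3  0xd0  0xcb  0xcb  0xdb  0x59  0x92 ]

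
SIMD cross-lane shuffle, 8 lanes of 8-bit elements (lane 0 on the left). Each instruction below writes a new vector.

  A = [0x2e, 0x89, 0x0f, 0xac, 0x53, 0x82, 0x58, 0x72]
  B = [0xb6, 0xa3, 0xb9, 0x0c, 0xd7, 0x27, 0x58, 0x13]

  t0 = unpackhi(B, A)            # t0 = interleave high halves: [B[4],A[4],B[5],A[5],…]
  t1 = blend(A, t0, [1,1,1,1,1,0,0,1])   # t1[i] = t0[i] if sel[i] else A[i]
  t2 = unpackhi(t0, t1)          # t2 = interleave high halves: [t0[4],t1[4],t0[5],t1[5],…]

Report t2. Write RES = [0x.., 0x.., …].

  t0: d7 53 27 82 58 58 13 72
  t1: d7 53 27 82 58 82 58 72
  t2: 58 58 58 82 13 58 72 72

RES = [0x58, 0x58, 0x58, 0x82, 0x13, 0x58, 0x72, 0x72]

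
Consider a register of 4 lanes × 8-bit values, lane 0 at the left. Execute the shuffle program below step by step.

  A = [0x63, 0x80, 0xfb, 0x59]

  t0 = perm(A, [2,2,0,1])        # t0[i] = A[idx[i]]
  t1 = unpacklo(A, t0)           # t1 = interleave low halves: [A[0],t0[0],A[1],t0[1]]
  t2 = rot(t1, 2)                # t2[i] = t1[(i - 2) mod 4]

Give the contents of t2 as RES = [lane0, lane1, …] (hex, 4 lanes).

RES = [0x80, 0xfb, 0x63, 0xfb]

  t0: fb fb 63 80
  t1: 63 fb 80 fb
  t2: 80 fb 63 fb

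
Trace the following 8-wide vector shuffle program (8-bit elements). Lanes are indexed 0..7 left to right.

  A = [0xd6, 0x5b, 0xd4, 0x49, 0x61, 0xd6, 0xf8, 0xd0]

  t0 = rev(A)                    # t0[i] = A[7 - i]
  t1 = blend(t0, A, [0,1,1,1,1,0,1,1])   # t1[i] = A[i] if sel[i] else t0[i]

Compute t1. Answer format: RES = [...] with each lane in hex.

t0 = [0xd0, 0xf8, 0xd6, 0x61, 0x49, 0xd4, 0x5b, 0xd6]
t1 = [0xd0, 0x5b, 0xd4, 0x49, 0x61, 0xd4, 0xf8, 0xd0]

RES = [0xd0, 0x5b, 0xd4, 0x49, 0x61, 0xd4, 0xf8, 0xd0]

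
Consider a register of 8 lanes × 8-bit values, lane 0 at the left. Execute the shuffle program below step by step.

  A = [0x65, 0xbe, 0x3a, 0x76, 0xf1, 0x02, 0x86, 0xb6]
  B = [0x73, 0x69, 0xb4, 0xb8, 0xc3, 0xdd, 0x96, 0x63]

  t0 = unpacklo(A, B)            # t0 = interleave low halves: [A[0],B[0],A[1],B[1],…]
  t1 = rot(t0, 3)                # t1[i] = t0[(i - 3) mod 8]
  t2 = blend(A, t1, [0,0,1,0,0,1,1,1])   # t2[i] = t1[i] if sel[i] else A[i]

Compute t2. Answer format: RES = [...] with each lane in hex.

RES = [0x65, 0xbe, 0xb8, 0x76, 0xf1, 0xbe, 0x69, 0x3a]

  t0: 65 73 be 69 3a b4 76 b8
  t1: b4 76 b8 65 73 be 69 3a
  t2: 65 be b8 76 f1 be 69 3a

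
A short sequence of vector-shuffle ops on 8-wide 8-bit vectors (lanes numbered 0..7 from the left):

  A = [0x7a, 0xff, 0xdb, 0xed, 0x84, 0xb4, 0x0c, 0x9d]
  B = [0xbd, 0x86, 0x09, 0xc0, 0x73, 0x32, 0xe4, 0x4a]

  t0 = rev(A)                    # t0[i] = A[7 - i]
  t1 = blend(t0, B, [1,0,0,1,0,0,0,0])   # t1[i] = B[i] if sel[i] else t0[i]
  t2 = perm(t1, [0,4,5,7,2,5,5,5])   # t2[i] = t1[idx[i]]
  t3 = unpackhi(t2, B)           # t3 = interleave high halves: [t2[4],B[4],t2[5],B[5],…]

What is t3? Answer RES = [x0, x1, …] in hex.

→ t0 |9d|0c|b4|84|ed|db|ff|7a|
→ t1 |bd|0c|b4|c0|ed|db|ff|7a|
→ t2 |bd|ed|db|7a|b4|db|db|db|
→ t3 |b4|73|db|32|db|e4|db|4a|

RES = [0xb4, 0x73, 0xdb, 0x32, 0xdb, 0xe4, 0xdb, 0x4a]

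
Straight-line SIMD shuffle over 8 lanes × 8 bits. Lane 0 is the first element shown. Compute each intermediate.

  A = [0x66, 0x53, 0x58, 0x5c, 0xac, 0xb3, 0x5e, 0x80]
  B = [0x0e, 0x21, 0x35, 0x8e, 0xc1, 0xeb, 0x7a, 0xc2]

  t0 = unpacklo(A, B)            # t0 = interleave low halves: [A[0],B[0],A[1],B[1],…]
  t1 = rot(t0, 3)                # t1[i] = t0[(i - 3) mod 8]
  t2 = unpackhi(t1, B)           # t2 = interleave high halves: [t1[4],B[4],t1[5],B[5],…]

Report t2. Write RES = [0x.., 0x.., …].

RES = [ 0x0e  0xc1  0x53  0xeb  0x21  0x7a  0x58  0xc2 ]

  t0: 66 0e 53 21 58 35 5c 8e
  t1: 35 5c 8e 66 0e 53 21 58
  t2: 0e c1 53 eb 21 7a 58 c2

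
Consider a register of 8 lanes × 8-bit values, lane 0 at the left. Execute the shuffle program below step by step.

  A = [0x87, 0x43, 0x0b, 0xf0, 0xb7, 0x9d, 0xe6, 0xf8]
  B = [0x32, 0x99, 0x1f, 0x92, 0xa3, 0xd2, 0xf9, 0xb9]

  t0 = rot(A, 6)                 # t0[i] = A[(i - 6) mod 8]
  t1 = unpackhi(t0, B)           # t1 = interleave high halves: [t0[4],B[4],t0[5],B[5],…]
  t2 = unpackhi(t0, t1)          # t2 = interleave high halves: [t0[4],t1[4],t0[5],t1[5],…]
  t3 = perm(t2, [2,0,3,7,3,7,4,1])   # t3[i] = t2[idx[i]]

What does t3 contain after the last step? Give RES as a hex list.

t0 = [0x0b, 0xf0, 0xb7, 0x9d, 0xe6, 0xf8, 0x87, 0x43]
t1 = [0xe6, 0xa3, 0xf8, 0xd2, 0x87, 0xf9, 0x43, 0xb9]
t2 = [0xe6, 0x87, 0xf8, 0xf9, 0x87, 0x43, 0x43, 0xb9]
t3 = [0xf8, 0xe6, 0xf9, 0xb9, 0xf9, 0xb9, 0x87, 0x87]

RES = [ 0xf8  0xe6  0xf9  0xb9  0xf9  0xb9  0x87  0x87 ]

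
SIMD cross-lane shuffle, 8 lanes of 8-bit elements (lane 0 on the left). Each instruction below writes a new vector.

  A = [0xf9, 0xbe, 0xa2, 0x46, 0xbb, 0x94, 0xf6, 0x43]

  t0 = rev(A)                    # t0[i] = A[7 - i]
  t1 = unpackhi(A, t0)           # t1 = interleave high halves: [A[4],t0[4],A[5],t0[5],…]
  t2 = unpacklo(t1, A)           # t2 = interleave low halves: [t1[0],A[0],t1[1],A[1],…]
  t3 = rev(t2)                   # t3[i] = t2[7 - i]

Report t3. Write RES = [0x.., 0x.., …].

→ t0 |43|f6|94|bb|46|a2|be|f9|
→ t1 |bb|46|94|a2|f6|be|43|f9|
→ t2 |bb|f9|46|be|94|a2|a2|46|
→ t3 |46|a2|a2|94|be|46|f9|bb|

RES = [0x46, 0xa2, 0xa2, 0x94, 0xbe, 0x46, 0xf9, 0xbb]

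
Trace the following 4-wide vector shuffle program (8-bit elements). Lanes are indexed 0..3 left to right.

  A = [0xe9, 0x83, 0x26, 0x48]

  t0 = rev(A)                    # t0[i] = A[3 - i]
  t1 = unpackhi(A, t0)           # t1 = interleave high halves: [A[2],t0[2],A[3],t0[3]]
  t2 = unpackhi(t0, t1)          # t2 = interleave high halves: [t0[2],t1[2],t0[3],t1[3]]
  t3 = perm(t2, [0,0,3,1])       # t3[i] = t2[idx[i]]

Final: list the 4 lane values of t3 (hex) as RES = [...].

RES = [ 0x83  0x83  0xe9  0x48 ]

→ t0 |48|26|83|e9|
→ t1 |26|83|48|e9|
→ t2 |83|48|e9|e9|
→ t3 |83|83|e9|48|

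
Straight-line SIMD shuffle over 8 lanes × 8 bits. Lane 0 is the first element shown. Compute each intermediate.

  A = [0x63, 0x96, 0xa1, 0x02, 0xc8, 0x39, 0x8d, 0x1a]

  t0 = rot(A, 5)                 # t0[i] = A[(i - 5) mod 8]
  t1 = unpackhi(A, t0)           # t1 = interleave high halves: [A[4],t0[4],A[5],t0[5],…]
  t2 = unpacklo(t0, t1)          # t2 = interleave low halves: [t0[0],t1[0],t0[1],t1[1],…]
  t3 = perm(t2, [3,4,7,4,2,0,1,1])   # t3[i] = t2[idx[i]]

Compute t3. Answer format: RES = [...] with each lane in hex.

RES = [ 0x1a  0x39  0x63  0x39  0xc8  0x02  0xc8  0xc8 ]

  t0: 02 c8 39 8d 1a 63 96 a1
  t1: c8 1a 39 63 8d 96 1a a1
  t2: 02 c8 c8 1a 39 39 8d 63
  t3: 1a 39 63 39 c8 02 c8 c8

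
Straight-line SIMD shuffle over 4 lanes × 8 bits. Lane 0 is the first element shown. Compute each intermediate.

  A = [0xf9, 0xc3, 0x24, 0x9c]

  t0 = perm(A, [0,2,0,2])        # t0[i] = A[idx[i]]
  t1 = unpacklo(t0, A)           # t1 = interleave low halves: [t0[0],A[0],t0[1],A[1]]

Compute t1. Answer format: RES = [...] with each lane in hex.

  t0: f9 24 f9 24
  t1: f9 f9 24 c3

RES = [ 0xf9  0xf9  0x24  0xc3 ]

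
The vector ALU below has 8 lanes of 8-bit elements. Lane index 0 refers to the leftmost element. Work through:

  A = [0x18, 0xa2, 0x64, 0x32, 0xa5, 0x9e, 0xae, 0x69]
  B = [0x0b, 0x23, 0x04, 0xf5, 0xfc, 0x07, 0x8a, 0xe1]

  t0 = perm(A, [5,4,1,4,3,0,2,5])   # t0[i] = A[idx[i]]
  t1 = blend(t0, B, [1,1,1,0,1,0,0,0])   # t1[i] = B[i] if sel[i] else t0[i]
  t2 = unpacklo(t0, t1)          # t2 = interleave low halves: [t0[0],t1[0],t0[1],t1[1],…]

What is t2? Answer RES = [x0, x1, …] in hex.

RES = [ 0x9e  0x0b  0xa5  0x23  0xa2  0x04  0xa5  0xa5 ]

→ t0 |9e|a5|a2|a5|32|18|64|9e|
→ t1 |0b|23|04|a5|fc|18|64|9e|
→ t2 |9e|0b|a5|23|a2|04|a5|a5|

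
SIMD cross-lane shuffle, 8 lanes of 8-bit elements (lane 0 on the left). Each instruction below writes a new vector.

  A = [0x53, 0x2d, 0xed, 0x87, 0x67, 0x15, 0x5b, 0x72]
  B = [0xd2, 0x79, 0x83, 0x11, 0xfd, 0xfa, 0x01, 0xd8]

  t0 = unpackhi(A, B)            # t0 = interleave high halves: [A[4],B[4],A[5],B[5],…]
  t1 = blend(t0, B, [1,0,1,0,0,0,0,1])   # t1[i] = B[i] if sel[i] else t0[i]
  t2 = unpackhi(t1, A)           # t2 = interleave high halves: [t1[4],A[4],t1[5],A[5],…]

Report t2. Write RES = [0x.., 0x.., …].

RES = [0x5b, 0x67, 0x01, 0x15, 0x72, 0x5b, 0xd8, 0x72]

  t0: 67 fd 15 fa 5b 01 72 d8
  t1: d2 fd 83 fa 5b 01 72 d8
  t2: 5b 67 01 15 72 5b d8 72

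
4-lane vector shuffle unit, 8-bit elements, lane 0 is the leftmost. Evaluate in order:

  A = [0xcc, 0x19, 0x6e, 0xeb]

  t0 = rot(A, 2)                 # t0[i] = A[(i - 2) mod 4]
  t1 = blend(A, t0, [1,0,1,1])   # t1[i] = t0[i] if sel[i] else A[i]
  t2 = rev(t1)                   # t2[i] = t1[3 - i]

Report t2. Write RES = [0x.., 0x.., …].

RES = [ 0x19  0xcc  0x19  0x6e ]

→ t0 |6e|eb|cc|19|
→ t1 |6e|19|cc|19|
→ t2 |19|cc|19|6e|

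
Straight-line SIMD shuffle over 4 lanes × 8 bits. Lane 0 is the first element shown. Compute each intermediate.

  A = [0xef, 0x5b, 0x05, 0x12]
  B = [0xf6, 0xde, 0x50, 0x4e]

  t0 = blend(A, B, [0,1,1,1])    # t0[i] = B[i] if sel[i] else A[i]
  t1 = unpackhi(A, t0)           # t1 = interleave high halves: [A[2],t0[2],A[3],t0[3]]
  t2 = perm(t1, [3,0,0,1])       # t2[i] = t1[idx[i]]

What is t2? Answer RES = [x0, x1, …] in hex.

RES = [0x4e, 0x05, 0x05, 0x50]

  t0: ef de 50 4e
  t1: 05 50 12 4e
  t2: 4e 05 05 50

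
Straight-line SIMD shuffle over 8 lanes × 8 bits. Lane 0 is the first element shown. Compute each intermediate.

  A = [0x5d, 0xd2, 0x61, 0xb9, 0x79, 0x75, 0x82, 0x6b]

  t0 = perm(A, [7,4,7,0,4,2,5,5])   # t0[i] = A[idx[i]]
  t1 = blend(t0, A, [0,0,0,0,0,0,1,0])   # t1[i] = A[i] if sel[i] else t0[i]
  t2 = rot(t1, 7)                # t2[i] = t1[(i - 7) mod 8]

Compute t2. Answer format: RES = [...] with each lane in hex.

RES = [ 0x79  0x6b  0x5d  0x79  0x61  0x82  0x75  0x6b ]

→ t0 |6b|79|6b|5d|79|61|75|75|
→ t1 |6b|79|6b|5d|79|61|82|75|
→ t2 |79|6b|5d|79|61|82|75|6b|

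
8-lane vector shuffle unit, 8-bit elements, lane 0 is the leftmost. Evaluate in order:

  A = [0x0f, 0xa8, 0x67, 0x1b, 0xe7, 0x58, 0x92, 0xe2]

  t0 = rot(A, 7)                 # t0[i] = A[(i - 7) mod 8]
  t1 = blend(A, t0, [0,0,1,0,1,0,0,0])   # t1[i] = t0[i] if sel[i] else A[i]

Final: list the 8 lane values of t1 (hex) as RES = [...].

→ t0 |a8|67|1b|e7|58|92|e2|0f|
→ t1 |0f|a8|1b|1b|58|58|92|e2|

RES = [0x0f, 0xa8, 0x1b, 0x1b, 0x58, 0x58, 0x92, 0xe2]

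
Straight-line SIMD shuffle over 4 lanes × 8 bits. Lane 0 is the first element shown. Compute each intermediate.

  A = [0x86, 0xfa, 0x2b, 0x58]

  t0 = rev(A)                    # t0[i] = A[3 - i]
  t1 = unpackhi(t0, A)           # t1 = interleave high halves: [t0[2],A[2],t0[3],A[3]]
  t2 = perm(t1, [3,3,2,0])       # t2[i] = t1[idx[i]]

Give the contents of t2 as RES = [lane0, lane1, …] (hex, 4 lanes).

RES = [0x58, 0x58, 0x86, 0xfa]

t0 = [0x58, 0x2b, 0xfa, 0x86]
t1 = [0xfa, 0x2b, 0x86, 0x58]
t2 = [0x58, 0x58, 0x86, 0xfa]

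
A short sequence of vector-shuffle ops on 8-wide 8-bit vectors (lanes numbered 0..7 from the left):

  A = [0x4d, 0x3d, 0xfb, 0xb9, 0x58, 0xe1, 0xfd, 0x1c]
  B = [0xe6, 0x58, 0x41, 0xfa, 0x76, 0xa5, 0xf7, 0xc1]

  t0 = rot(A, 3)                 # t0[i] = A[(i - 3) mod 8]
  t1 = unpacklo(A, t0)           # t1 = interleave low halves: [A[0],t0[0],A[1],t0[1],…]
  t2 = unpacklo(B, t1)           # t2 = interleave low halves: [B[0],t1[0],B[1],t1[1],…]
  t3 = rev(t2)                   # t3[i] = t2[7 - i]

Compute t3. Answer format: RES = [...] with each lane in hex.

RES = [ 0xfd  0xfa  0x3d  0x41  0xe1  0x58  0x4d  0xe6 ]

t0 = [0xe1, 0xfd, 0x1c, 0x4d, 0x3d, 0xfb, 0xb9, 0x58]
t1 = [0x4d, 0xe1, 0x3d, 0xfd, 0xfb, 0x1c, 0xb9, 0x4d]
t2 = [0xe6, 0x4d, 0x58, 0xe1, 0x41, 0x3d, 0xfa, 0xfd]
t3 = [0xfd, 0xfa, 0x3d, 0x41, 0xe1, 0x58, 0x4d, 0xe6]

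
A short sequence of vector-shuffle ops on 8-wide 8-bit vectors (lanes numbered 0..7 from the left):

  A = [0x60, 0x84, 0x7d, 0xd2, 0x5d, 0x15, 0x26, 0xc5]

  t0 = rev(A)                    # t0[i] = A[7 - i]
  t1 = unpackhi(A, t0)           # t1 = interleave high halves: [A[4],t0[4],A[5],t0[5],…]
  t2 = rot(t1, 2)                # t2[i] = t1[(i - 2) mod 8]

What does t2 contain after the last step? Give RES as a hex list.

  t0: c5 26 15 5d d2 7d 84 60
  t1: 5d d2 15 7d 26 84 c5 60
  t2: c5 60 5d d2 15 7d 26 84

RES = [0xc5, 0x60, 0x5d, 0xd2, 0x15, 0x7d, 0x26, 0x84]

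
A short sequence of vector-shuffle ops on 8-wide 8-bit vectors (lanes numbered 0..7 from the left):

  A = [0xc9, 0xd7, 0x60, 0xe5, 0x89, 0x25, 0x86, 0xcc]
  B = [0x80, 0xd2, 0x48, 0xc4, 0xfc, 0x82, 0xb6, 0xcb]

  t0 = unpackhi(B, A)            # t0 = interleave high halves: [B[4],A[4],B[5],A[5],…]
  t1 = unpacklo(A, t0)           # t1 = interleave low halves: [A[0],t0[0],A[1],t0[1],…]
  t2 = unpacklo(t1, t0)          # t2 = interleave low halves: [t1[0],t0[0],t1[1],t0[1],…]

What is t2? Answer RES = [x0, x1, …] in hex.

  t0: fc 89 82 25 b6 86 cb cc
  t1: c9 fc d7 89 60 82 e5 25
  t2: c9 fc fc 89 d7 82 89 25

RES = [ 0xc9  0xfc  0xfc  0x89  0xd7  0x82  0x89  0x25 ]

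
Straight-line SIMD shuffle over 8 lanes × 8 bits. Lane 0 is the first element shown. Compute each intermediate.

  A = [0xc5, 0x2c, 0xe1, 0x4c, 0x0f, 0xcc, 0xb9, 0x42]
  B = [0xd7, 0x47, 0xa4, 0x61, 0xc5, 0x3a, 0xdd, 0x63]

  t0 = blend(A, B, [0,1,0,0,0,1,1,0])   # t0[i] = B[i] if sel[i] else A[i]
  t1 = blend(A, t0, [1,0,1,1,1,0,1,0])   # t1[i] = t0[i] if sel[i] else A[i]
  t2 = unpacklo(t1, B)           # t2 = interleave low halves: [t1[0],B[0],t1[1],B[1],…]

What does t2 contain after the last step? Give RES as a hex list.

RES = [ 0xc5  0xd7  0x2c  0x47  0xe1  0xa4  0x4c  0x61 ]

t0 = [0xc5, 0x47, 0xe1, 0x4c, 0x0f, 0x3a, 0xdd, 0x42]
t1 = [0xc5, 0x2c, 0xe1, 0x4c, 0x0f, 0xcc, 0xdd, 0x42]
t2 = [0xc5, 0xd7, 0x2c, 0x47, 0xe1, 0xa4, 0x4c, 0x61]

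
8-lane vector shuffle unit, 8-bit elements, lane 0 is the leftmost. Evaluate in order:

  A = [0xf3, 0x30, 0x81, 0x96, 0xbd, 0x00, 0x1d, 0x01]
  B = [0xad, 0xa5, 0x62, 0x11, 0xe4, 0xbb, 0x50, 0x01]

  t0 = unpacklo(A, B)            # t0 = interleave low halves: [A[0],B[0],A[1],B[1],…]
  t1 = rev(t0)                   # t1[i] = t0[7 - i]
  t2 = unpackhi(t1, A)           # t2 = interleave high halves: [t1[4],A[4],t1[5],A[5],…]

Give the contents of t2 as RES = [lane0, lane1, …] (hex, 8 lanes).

  t0: f3 ad 30 a5 81 62 96 11
  t1: 11 96 62 81 a5 30 ad f3
  t2: a5 bd 30 00 ad 1d f3 01

RES = [0xa5, 0xbd, 0x30, 0x00, 0xad, 0x1d, 0xf3, 0x01]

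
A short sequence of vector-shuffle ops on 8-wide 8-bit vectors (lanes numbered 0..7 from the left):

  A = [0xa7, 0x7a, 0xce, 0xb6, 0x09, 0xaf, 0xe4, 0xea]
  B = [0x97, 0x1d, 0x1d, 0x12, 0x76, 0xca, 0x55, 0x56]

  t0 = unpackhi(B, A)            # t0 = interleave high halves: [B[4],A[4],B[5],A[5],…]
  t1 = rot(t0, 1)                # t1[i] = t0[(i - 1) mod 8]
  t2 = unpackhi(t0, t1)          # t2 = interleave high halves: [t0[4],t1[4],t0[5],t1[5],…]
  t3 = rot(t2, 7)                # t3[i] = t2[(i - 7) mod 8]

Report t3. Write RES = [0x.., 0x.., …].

RES = [0xaf, 0xe4, 0x55, 0x56, 0xe4, 0xea, 0x56, 0x55]

t0 = [0x76, 0x09, 0xca, 0xaf, 0x55, 0xe4, 0x56, 0xea]
t1 = [0xea, 0x76, 0x09, 0xca, 0xaf, 0x55, 0xe4, 0x56]
t2 = [0x55, 0xaf, 0xe4, 0x55, 0x56, 0xe4, 0xea, 0x56]
t3 = [0xaf, 0xe4, 0x55, 0x56, 0xe4, 0xea, 0x56, 0x55]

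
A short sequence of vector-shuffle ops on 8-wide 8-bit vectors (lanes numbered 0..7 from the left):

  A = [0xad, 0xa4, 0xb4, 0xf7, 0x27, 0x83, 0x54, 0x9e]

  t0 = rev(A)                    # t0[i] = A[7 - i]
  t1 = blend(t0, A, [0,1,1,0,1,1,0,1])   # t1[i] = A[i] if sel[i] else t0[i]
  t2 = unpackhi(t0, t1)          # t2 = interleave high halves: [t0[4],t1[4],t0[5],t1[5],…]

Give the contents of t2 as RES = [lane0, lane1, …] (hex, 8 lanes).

→ t0 |9e|54|83|27|f7|b4|a4|ad|
→ t1 |9e|a4|b4|27|27|83|a4|9e|
→ t2 |f7|27|b4|83|a4|a4|ad|9e|

RES = [ 0xf7  0x27  0xb4  0x83  0xa4  0xa4  0xad  0x9e ]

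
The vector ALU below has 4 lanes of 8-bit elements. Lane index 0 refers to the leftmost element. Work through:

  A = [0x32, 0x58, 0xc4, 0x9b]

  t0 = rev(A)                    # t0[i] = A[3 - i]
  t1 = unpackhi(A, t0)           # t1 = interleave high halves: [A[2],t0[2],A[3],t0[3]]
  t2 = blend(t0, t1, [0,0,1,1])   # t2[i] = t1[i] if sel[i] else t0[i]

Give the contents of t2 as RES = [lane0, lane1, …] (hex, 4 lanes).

  t0: 9b c4 58 32
  t1: c4 58 9b 32
  t2: 9b c4 9b 32

RES = [ 0x9b  0xc4  0x9b  0x32 ]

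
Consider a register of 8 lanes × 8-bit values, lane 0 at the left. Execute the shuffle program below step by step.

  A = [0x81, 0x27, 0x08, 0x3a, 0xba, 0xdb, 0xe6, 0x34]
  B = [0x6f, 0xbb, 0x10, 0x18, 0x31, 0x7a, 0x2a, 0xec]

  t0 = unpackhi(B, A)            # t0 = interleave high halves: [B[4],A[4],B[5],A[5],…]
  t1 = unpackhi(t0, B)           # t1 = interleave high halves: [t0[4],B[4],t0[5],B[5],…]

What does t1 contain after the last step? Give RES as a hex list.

  t0: 31 ba 7a db 2a e6 ec 34
  t1: 2a 31 e6 7a ec 2a 34 ec

RES = [0x2a, 0x31, 0xe6, 0x7a, 0xec, 0x2a, 0x34, 0xec]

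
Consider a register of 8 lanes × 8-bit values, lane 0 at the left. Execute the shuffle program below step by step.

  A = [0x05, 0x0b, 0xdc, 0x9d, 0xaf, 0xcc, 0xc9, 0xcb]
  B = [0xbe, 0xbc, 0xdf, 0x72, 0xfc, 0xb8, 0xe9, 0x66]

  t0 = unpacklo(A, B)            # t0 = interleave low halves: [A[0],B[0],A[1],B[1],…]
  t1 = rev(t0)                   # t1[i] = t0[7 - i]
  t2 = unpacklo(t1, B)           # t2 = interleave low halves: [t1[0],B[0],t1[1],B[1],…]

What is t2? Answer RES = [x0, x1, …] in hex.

→ t0 |05|be|0b|bc|dc|df|9d|72|
→ t1 |72|9d|df|dc|bc|0b|be|05|
→ t2 |72|be|9d|bc|df|df|dc|72|

RES = [ 0x72  0xbe  0x9d  0xbc  0xdf  0xdf  0xdc  0x72 ]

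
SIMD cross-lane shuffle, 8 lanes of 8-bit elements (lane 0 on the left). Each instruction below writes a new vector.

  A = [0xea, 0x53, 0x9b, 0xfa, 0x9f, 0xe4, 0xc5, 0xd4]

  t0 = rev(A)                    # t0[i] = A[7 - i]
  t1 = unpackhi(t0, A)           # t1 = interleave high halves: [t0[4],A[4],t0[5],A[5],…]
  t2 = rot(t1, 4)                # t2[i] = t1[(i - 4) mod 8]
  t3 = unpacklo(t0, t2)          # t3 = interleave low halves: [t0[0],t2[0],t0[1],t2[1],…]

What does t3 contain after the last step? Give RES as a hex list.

→ t0 |d4|c5|e4|9f|fa|9b|53|ea|
→ t1 |fa|9f|9b|e4|53|c5|ea|d4|
→ t2 |53|c5|ea|d4|fa|9f|9b|e4|
→ t3 |d4|53|c5|c5|e4|ea|9f|d4|

RES = [0xd4, 0x53, 0xc5, 0xc5, 0xe4, 0xea, 0x9f, 0xd4]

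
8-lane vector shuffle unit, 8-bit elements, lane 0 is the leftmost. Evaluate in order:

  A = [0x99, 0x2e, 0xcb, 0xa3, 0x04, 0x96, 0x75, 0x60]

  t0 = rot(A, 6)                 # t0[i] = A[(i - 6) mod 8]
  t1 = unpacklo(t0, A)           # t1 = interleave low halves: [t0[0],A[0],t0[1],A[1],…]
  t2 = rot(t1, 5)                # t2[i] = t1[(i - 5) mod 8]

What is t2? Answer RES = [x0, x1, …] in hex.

RES = [0x2e, 0x04, 0xcb, 0x96, 0xa3, 0xcb, 0x99, 0xa3]

t0 = [0xcb, 0xa3, 0x04, 0x96, 0x75, 0x60, 0x99, 0x2e]
t1 = [0xcb, 0x99, 0xa3, 0x2e, 0x04, 0xcb, 0x96, 0xa3]
t2 = [0x2e, 0x04, 0xcb, 0x96, 0xa3, 0xcb, 0x99, 0xa3]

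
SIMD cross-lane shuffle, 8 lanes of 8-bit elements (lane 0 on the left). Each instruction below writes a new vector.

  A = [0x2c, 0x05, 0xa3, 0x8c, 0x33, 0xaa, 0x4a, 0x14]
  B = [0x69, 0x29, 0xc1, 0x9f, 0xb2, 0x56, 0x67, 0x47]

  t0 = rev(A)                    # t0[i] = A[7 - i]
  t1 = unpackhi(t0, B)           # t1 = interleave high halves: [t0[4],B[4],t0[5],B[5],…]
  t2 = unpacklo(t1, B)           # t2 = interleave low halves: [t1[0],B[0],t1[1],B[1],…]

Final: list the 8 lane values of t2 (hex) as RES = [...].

→ t0 |14|4a|aa|33|8c|a3|05|2c|
→ t1 |8c|b2|a3|56|05|67|2c|47|
→ t2 |8c|69|b2|29|a3|c1|56|9f|

RES = [ 0x8c  0x69  0xb2  0x29  0xa3  0xc1  0x56  0x9f ]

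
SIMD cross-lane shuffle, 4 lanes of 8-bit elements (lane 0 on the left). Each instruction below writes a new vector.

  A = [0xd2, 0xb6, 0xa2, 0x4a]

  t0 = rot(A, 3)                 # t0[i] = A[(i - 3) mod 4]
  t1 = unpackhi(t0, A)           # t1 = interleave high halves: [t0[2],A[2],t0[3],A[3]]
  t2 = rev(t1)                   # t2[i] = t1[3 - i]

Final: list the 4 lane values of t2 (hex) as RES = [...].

RES = [ 0x4a  0xd2  0xa2  0x4a ]

→ t0 |b6|a2|4a|d2|
→ t1 |4a|a2|d2|4a|
→ t2 |4a|d2|a2|4a|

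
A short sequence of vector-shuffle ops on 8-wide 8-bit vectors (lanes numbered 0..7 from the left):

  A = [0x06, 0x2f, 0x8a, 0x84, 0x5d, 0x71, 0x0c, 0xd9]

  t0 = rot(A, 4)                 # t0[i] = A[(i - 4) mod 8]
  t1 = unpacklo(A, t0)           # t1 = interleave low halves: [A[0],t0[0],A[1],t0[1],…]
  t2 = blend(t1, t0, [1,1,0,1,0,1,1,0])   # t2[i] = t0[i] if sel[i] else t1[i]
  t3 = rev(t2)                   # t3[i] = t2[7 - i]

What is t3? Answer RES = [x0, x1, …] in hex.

RES = [ 0xd9  0x8a  0x2f  0x8a  0xd9  0x2f  0x71  0x5d ]

  t0: 5d 71 0c d9 06 2f 8a 84
  t1: 06 5d 2f 71 8a 0c 84 d9
  t2: 5d 71 2f d9 8a 2f 8a d9
  t3: d9 8a 2f 8a d9 2f 71 5d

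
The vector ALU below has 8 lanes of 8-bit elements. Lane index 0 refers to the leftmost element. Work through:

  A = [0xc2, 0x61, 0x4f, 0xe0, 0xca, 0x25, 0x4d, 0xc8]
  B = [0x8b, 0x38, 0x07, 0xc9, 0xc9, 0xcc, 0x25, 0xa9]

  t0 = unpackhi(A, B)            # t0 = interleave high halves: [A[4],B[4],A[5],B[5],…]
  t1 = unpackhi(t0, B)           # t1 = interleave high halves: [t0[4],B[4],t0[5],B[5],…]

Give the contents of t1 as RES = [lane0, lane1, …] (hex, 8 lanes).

RES = [0x4d, 0xc9, 0x25, 0xcc, 0xc8, 0x25, 0xa9, 0xa9]

t0 = [0xca, 0xc9, 0x25, 0xcc, 0x4d, 0x25, 0xc8, 0xa9]
t1 = [0x4d, 0xc9, 0x25, 0xcc, 0xc8, 0x25, 0xa9, 0xa9]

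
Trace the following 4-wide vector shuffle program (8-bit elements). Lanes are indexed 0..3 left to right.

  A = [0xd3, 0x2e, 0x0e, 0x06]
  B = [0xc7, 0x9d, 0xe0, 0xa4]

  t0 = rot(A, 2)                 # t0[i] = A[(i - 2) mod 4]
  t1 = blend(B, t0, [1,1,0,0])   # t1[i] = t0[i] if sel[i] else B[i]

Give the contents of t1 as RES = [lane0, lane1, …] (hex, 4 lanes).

→ t0 |0e|06|d3|2e|
→ t1 |0e|06|e0|a4|

RES = [ 0x0e  0x06  0xe0  0xa4 ]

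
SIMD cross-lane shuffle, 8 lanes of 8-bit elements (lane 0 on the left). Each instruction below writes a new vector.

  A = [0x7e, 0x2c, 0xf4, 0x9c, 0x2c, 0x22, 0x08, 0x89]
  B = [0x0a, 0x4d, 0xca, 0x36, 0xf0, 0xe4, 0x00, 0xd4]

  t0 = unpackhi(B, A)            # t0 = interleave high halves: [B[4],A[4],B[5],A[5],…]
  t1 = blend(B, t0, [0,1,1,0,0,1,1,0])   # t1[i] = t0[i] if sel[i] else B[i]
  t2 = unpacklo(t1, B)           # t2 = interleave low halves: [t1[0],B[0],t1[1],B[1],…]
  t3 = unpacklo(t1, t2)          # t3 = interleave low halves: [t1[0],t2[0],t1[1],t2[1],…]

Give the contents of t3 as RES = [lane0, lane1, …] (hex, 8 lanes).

RES = [ 0x0a  0x0a  0x2c  0x0a  0xe4  0x2c  0x36  0x4d ]

→ t0 |f0|2c|e4|22|00|08|d4|89|
→ t1 |0a|2c|e4|36|f0|08|d4|d4|
→ t2 |0a|0a|2c|4d|e4|ca|36|36|
→ t3 |0a|0a|2c|0a|e4|2c|36|4d|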